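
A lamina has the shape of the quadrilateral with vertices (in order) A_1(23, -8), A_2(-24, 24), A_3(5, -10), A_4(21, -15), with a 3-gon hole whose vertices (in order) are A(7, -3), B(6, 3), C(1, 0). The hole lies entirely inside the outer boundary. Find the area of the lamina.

379.5

Outer boundary:
A_1→A_2: (23)(24) − (-24)(-8) = 360
A_2→A_3: (-24)(-10) − (5)(24) = 120
A_3→A_4: (5)(-15) − (21)(-10) = 135
A_4→A_1: (21)(-8) − (23)(-15) = 177
Σ = 792
Area = |Σ|/2 = 396.
Hole:
Apply the shoelace (surveyor's) formula: 2A = Σ (x_i·y_{i+1} − x_{i+1}·y_i), indices taken mod 3.
A→B: (7)(3) − (6)(-3) = 39
B→C: (6)(0) − (1)(3) = -3
C→A: (1)(-3) − (7)(0) = -3
Σ = 33
Area = |Σ|/2 = 16.5.
Net area = 396 − 16.5 = 379.5.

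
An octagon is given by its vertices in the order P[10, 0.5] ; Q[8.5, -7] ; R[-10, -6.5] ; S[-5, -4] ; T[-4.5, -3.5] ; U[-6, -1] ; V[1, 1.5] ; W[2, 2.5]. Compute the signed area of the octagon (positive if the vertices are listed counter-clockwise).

-120.75

Σ = (-74.25) + (-125.25) + (7.5) + (-0.5) + (-16.5) + (-8) + (-0.5) + (-24) = -241.5
Signed area = Σ/2 = -120.75 (negative ⇒ clockwise traversal).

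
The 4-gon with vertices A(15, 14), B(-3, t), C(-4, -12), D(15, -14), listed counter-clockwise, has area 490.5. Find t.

13

The doubled signed area Σ (x_i y_{i+1} − x_{i+1} y_i) is linear in t.
With t=0 it equals 734; the coefficient of t is 19 (from the two edges through B).
So 19·t + 734 = 2·490.5 = 981 ⇒ t = 13.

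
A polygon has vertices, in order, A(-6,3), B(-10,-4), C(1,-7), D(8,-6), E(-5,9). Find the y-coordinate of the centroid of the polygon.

Apply Gauss's area formula. First the cross-terms c_i = x_i·y_{i+1} − x_{i+1}·y_i:
  54, 74, 50, 42, 39  ⇒  2A = 259, A = 129.5.
Then Σ (y_i + y_{i+1})·c_i = -924, so ȳ = -924 / (6·129.5) = -44/37.

-44/37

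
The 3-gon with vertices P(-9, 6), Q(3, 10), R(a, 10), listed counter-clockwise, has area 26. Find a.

-10

The doubled signed area Σ (x_i y_{i+1} − x_{i+1} y_i) is linear in a.
With a=0 it equals 12; the coefficient of a is -4 (from the two edges through R).
So -4·a + 12 = 2·26 = 52 ⇒ a = -10.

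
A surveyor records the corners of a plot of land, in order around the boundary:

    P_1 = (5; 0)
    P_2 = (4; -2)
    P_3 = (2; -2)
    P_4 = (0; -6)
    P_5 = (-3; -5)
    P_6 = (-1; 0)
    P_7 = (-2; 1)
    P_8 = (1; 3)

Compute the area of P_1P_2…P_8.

Apply the shoelace formula: 2A = Σ (x_i·y_{i+1} − x_{i+1}·y_i), indices taken mod 8.
Σ = (-10) + (-4) + (-12) + (-18) + (-5) + (-1) + (-7) + (-15) = -72
Area = |Σ|/2 = 36.

36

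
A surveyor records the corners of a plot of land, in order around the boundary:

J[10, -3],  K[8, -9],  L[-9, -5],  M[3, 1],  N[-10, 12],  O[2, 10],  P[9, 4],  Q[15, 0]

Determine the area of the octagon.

223

Apply the shoelace formula: 2A = Σ (x_i·y_{i+1} − x_{i+1}·y_i), indices taken mod 8.
J→K: (10)(-9) − (8)(-3) = -66
K→L: (8)(-5) − (-9)(-9) = -121
L→M: (-9)(1) − (3)(-5) = 6
M→N: (3)(12) − (-10)(1) = 46
N→O: (-10)(10) − (2)(12) = -124
O→P: (2)(4) − (9)(10) = -82
P→Q: (9)(0) − (15)(4) = -60
Q→J: (15)(-3) − (10)(0) = -45
Σ = -446
Area = |Σ|/2 = 223.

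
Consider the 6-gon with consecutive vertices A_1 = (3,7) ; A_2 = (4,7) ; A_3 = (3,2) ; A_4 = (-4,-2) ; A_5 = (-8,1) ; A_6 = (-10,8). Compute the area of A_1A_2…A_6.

93

Apply Gauss's area formula: 2A = Σ (x_i·y_{i+1} − x_{i+1}·y_i), indices taken mod 6.
Σ = (-7) + (-13) + (2) + (-20) + (-54) + (-94) = -186
Area = |Σ|/2 = 93.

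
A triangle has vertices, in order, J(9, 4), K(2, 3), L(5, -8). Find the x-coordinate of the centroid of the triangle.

Apply the shoelace (surveyor's) formula. First the cross-terms c_i = x_i·y_{i+1} − x_{i+1}·y_i:
  19, -31, 92  ⇒  2A = 80, A = 40.
Then Σ (x_i + x_{i+1})·c_i = 1280, so x̄ = 1280 / (6·40) = 16/3.

16/3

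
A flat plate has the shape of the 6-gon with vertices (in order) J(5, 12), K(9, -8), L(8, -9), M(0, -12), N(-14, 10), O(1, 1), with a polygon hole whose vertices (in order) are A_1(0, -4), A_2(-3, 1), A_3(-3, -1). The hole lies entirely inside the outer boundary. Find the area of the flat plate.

220

Outer boundary:
Apply the shoelace formula: 2A = Σ (x_i·y_{i+1} − x_{i+1}·y_i), indices taken mod 6.
J→K: (5)(-8) − (9)(12) = -148
K→L: (9)(-9) − (8)(-8) = -17
L→M: (8)(-12) − (0)(-9) = -96
M→N: (0)(10) − (-14)(-12) = -168
N→O: (-14)(1) − (1)(10) = -24
O→J: (1)(12) − (5)(1) = 7
Σ = -446
Area = |Σ|/2 = 223.
Hole:
Apply the shoelace (surveyor's) formula: 2A = Σ (x_i·y_{i+1} − x_{i+1}·y_i), indices taken mod 3.
Σ = (-12) + (6) + (12) = 6
Area = |Σ|/2 = 3.
Net area = 223 − 3 = 220.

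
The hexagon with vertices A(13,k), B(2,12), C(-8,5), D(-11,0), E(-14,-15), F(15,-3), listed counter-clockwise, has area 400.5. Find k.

1

The doubled signed area Σ (x_i y_{i+1} − x_{i+1} y_i) is linear in k.
With k=0 it equals 788; the coefficient of k is 13 (from the two edges through A).
So 13·k + 788 = 2·400.5 = 801 ⇒ k = 1.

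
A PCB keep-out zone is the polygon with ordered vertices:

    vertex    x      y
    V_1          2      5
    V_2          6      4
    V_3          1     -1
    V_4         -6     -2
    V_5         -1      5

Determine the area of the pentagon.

Apply the shoelace (surveyor's) formula: 2A = Σ (x_i·y_{i+1} − x_{i+1}·y_i), indices taken mod 5.
V_1→V_2: (2)(4) − (6)(5) = -22
V_2→V_3: (6)(-1) − (1)(4) = -10
V_3→V_4: (1)(-2) − (-6)(-1) = -8
V_4→V_5: (-6)(5) − (-1)(-2) = -32
V_5→V_1: (-1)(5) − (2)(5) = -15
Σ = -87
Area = |Σ|/2 = 43.5.

43.5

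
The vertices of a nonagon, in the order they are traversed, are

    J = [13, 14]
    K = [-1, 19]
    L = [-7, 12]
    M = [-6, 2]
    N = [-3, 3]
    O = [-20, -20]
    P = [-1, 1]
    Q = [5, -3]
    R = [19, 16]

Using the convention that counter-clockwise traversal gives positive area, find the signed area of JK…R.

350.5

Apply the shoelace formula: 2A = Σ (x_i·y_{i+1} − x_{i+1}·y_i), indices taken mod 9.
Cross-terms: 261, 121, 58, -12, 120, -40, -2, 137, 58  ⇒  Σ = 701
Signed area = Σ/2 = 350.5 (positive ⇒ counter-clockwise traversal).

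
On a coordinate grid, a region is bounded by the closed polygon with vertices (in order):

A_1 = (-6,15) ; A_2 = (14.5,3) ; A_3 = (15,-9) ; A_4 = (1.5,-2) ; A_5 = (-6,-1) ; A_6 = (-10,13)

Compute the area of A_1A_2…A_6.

300.5

Apply the shoelace (surveyor's) formula: 2A = Σ (x_i·y_{i+1} − x_{i+1}·y_i), indices taken mod 6.
Σ = (-235.5) + (-175.5) + (-16.5) + (-13.5) + (-88) + (-72) = -601
Area = |Σ|/2 = 300.5.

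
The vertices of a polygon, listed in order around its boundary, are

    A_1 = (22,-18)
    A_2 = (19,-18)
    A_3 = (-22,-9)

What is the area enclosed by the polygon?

Apply Gauss's area formula: 2A = Σ (x_i·y_{i+1} − x_{i+1}·y_i), indices taken mod 3.
Cross-terms: -54, -567, 594  ⇒  Σ = -27
Area = |Σ|/2 = 13.5.

13.5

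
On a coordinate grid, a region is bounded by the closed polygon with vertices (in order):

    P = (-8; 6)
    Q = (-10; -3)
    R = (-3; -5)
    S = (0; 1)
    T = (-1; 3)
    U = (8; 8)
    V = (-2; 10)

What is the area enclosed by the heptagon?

Apply the shoelace (surveyor's) formula: 2A = Σ (x_i·y_{i+1} − x_{i+1}·y_i), indices taken mod 7.
Cross-terms: 84, 41, -3, 1, -32, 96, 68  ⇒  Σ = 255
Area = |Σ|/2 = 127.5.

127.5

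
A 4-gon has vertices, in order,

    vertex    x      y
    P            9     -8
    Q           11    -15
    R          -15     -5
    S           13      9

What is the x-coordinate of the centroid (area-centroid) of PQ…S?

625/291

Apply the shoelace formula. First the cross-terms c_i = x_i·y_{i+1} − x_{i+1}·y_i:
  -47, -280, -70, -185  ⇒  2A = -582, A = -291.
Then Σ (x_i + x_{i+1})·c_i = -3750, so x̄ = -3750 / (6·(-291)) = 625/291.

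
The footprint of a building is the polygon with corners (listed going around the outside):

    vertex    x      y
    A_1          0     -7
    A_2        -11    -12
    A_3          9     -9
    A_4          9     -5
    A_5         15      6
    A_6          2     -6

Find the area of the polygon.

Apply the surveyor's formula: 2A = Σ (x_i·y_{i+1} − x_{i+1}·y_i), indices taken mod 6.
Σ = (-77) + (207) + (36) + (129) + (-102) + (-14) = 179
Area = |Σ|/2 = 89.5.

89.5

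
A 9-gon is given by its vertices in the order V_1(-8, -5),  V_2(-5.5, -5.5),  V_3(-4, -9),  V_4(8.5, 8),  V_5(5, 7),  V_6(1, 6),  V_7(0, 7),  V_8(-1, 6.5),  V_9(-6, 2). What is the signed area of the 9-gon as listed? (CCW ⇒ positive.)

114

Apply the shoelace (surveyor's) formula: 2A = Σ (x_i·y_{i+1} − x_{i+1}·y_i), indices taken mod 9.
Σ = (16.5) + (27.5) + (44.5) + (19.5) + (23) + (7) + (7) + (37) + (46) = 228
Signed area = Σ/2 = 114 (positive ⇒ counter-clockwise traversal).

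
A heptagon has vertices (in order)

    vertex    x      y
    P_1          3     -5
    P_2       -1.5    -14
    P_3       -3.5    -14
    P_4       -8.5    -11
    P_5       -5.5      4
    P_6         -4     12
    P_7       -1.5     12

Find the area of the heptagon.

180.5

Apply the surveyor's formula: 2A = Σ (x_i·y_{i+1} − x_{i+1}·y_i), indices taken mod 7.
Σ = (-49.5) + (-28) + (-80.5) + (-94.5) + (-50) + (-30) + (-28.5) = -361
Area = |Σ|/2 = 180.5.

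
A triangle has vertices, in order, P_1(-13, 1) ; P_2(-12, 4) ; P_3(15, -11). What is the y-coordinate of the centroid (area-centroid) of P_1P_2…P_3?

-2

Apply the shoelace (surveyor's) formula. First the cross-terms c_i = x_i·y_{i+1} − x_{i+1}·y_i:
  -40, 72, -128  ⇒  2A = -96, A = -48.
Then Σ (y_i + y_{i+1})·c_i = 576, so ȳ = 576 / (6·(-48)) = -2.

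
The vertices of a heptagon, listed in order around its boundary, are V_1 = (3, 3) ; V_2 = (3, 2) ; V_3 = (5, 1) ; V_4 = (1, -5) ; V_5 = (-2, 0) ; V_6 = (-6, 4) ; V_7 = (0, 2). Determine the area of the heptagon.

36

Apply Gauss's area formula: 2A = Σ (x_i·y_{i+1} − x_{i+1}·y_i), indices taken mod 7.
V_1→V_2: (3)(2) − (3)(3) = -3
V_2→V_3: (3)(1) − (5)(2) = -7
V_3→V_4: (5)(-5) − (1)(1) = -26
V_4→V_5: (1)(0) − (-2)(-5) = -10
V_5→V_6: (-2)(4) − (-6)(0) = -8
V_6→V_7: (-6)(2) − (0)(4) = -12
V_7→V_1: (0)(3) − (3)(2) = -6
Σ = -72
Area = |Σ|/2 = 36.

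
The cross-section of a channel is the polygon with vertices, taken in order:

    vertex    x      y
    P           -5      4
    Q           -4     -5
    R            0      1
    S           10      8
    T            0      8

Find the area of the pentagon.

Apply Gauss's area formula: 2A = Σ (x_i·y_{i+1} − x_{i+1}·y_i), indices taken mod 5.
Σ = (41) + (-4) + (-10) + (80) + (40) = 147
Area = |Σ|/2 = 73.5.

73.5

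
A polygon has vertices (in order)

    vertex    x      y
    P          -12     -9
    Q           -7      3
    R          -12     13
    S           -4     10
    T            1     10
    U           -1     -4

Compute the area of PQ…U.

Cross-terms: -99, -55, -68, -50, 6, -39  ⇒  Σ = -305
Area = |Σ|/2 = 152.5.

152.5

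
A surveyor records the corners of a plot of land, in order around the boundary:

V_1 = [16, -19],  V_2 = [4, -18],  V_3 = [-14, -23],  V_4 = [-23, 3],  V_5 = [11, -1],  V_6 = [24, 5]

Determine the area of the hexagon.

Apply Gauss's area formula: 2A = Σ (x_i·y_{i+1} − x_{i+1}·y_i), indices taken mod 6.
V_1→V_2: (16)(-18) − (4)(-19) = -212
V_2→V_3: (4)(-23) − (-14)(-18) = -344
V_3→V_4: (-14)(3) − (-23)(-23) = -571
V_4→V_5: (-23)(-1) − (11)(3) = -10
V_5→V_6: (11)(5) − (24)(-1) = 79
V_6→V_1: (24)(-19) − (16)(5) = -536
Σ = -1594
Area = |Σ|/2 = 797.

797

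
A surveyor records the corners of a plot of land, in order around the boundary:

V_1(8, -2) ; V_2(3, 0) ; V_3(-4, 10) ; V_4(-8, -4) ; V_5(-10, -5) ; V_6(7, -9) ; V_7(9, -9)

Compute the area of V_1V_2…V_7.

164.5

Apply the shoelace formula: 2A = Σ (x_i·y_{i+1} − x_{i+1}·y_i), indices taken mod 7.
Σ = (6) + (30) + (96) + (0) + (125) + (18) + (54) = 329
Area = |Σ|/2 = 164.5.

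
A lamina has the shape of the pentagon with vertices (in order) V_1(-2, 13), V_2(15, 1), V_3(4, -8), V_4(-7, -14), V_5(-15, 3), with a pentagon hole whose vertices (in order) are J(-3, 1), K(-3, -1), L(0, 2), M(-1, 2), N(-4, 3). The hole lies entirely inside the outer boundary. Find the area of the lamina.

Outer boundary:
Apply the surveyor's formula: 2A = Σ (x_i·y_{i+1} − x_{i+1}·y_i), indices taken mod 5.
V_1→V_2: (-2)(1) − (15)(13) = -197
V_2→V_3: (15)(-8) − (4)(1) = -124
V_3→V_4: (4)(-14) − (-7)(-8) = -112
V_4→V_5: (-7)(3) − (-15)(-14) = -231
V_5→V_1: (-15)(13) − (-2)(3) = -189
Σ = -853
Area = |Σ|/2 = 426.5.
Hole:
Apply the shoelace (surveyor's) formula: 2A = Σ (x_i·y_{i+1} − x_{i+1}·y_i), indices taken mod 5.
Σ = (6) + (-6) + (2) + (5) + (5) = 12
Area = |Σ|/2 = 6.
Net area = 426.5 − 6 = 420.5.

420.5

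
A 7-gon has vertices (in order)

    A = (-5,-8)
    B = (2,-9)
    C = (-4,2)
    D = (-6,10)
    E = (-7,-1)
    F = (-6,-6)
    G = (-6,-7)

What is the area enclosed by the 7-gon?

66

Apply Gauss's area formula: 2A = Σ (x_i·y_{i+1} − x_{i+1}·y_i), indices taken mod 7.
Σ = (61) + (-32) + (-28) + (76) + (36) + (6) + (13) = 132
Area = |Σ|/2 = 66.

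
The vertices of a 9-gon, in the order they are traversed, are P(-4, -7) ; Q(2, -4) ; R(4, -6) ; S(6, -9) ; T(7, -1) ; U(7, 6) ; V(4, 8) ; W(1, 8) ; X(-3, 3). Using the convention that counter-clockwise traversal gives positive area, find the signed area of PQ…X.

128

P→Q: (-4)(-4) − (2)(-7) = 30
Q→R: (2)(-6) − (4)(-4) = 4
R→S: (4)(-9) − (6)(-6) = 0
S→T: (6)(-1) − (7)(-9) = 57
T→U: (7)(6) − (7)(-1) = 49
U→V: (7)(8) − (4)(6) = 32
V→W: (4)(8) − (1)(8) = 24
W→X: (1)(3) − (-3)(8) = 27
X→P: (-3)(-7) − (-4)(3) = 33
Σ = 256
Signed area = Σ/2 = 128 (positive ⇒ counter-clockwise traversal).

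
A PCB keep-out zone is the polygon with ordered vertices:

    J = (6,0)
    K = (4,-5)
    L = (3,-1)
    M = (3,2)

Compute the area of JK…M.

Apply Gauss's area formula: 2A = Σ (x_i·y_{i+1} − x_{i+1}·y_i), indices taken mod 4.
Cross-terms: -30, 11, 9, -12  ⇒  Σ = -22
Area = |Σ|/2 = 11.

11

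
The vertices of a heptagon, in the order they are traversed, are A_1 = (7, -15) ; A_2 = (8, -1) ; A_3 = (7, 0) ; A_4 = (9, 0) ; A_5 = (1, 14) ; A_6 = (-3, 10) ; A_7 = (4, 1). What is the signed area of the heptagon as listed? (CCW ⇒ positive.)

Apply the shoelace (surveyor's) formula: 2A = Σ (x_i·y_{i+1} − x_{i+1}·y_i), indices taken mod 7.
Σ = (113) + (7) + (0) + (126) + (52) + (-43) + (-67) = 188
Signed area = Σ/2 = 94 (positive ⇒ counter-clockwise traversal).

94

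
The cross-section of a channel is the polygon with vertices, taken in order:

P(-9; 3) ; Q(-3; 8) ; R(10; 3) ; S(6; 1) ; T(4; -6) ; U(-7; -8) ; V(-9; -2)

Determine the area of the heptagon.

Apply the shoelace (surveyor's) formula: 2A = Σ (x_i·y_{i+1} − x_{i+1}·y_i), indices taken mod 7.
Σ = (-63) + (-89) + (-8) + (-40) + (-74) + (-58) + (-45) = -377
Area = |Σ|/2 = 188.5.

188.5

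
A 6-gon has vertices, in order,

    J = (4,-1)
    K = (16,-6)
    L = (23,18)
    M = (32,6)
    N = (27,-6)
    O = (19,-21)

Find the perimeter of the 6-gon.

108

|JK| = √((12)² + (-5)²) = √169 = 13
|KL| = √((7)² + (24)²) = √625 = 25
|LM| = √((9)² + (-12)²) = √225 = 15
|MN| = √((-5)² + (-12)²) = √169 = 13
|NO| = √((-8)² + (-15)²) = √289 = 17
|OJ| = √((-15)² + (20)²) = √625 = 25
Perimeter = 13 + 25 + 15 + 13 + 17 + 25 = 108.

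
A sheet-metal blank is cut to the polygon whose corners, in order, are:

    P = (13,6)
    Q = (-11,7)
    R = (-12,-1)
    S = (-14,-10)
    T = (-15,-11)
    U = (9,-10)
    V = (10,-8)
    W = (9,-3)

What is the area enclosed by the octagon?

Apply the shoelace formula: 2A = Σ (x_i·y_{i+1} − x_{i+1}·y_i), indices taken mod 8.
P→Q: (13)(7) − (-11)(6) = 157
Q→R: (-11)(-1) − (-12)(7) = 95
R→S: (-12)(-10) − (-14)(-1) = 106
S→T: (-14)(-11) − (-15)(-10) = 4
T→U: (-15)(-10) − (9)(-11) = 249
U→V: (9)(-8) − (10)(-10) = 28
V→W: (10)(-3) − (9)(-8) = 42
W→P: (9)(6) − (13)(-3) = 93
Σ = 774
Area = |Σ|/2 = 387.

387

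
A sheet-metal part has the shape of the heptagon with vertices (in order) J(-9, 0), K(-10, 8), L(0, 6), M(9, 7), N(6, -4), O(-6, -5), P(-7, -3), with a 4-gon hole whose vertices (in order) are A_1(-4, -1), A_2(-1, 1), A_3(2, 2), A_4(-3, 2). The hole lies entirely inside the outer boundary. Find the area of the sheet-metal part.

175

Outer boundary:
Apply the shoelace (surveyor's) formula: 2A = Σ (x_i·y_{i+1} − x_{i+1}·y_i), indices taken mod 7.
Σ = (-72) + (-60) + (-54) + (-78) + (-54) + (-17) + (-27) = -362
Area = |Σ|/2 = 181.
Hole:
Σ = (-5) + (-4) + (10) + (11) = 12
Area = |Σ|/2 = 6.
Net area = 181 − 6 = 175.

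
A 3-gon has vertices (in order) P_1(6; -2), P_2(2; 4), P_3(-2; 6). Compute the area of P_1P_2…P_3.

8

Apply the shoelace formula: 2A = Σ (x_i·y_{i+1} − x_{i+1}·y_i), indices taken mod 3.
Σ = (28) + (20) + (-32) = 16
Area = |Σ|/2 = 8.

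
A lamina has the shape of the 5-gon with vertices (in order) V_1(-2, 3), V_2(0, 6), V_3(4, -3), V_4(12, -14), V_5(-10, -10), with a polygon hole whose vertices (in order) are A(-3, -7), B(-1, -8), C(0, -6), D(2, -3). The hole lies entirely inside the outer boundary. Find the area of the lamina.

Outer boundary:
Apply the surveyor's formula: 2A = Σ (x_i·y_{i+1} − x_{i+1}·y_i), indices taken mod 5.
V_1→V_2: (-2)(6) − (0)(3) = -12
V_2→V_3: (0)(-3) − (4)(6) = -24
V_3→V_4: (4)(-14) − (12)(-3) = -20
V_4→V_5: (12)(-10) − (-10)(-14) = -260
V_5→V_1: (-10)(3) − (-2)(-10) = -50
Σ = -366
Area = |Σ|/2 = 183.
Hole:
Apply the shoelace (surveyor's) formula: 2A = Σ (x_i·y_{i+1} − x_{i+1}·y_i), indices taken mod 4.
Cross-terms: 17, 6, 12, -23  ⇒  Σ = 12
Area = |Σ|/2 = 6.
Net area = 183 − 6 = 177.

177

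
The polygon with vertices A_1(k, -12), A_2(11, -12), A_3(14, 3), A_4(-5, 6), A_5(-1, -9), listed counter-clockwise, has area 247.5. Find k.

0

Write out the shoelace sum; only the two edges meeting at A_1 involve k:
2·Area = [((-1)·(-12) − k·(-9)) + (k·(-12) − 11·(-12))] + 351
       = -3·k + 495 = 495
⇒ k = 0.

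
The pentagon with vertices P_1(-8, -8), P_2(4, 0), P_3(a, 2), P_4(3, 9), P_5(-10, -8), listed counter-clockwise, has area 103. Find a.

10

The doubled signed area Σ (x_i y_{i+1} − x_{i+1} y_i) is linear in a.
With a=0 it equals 116; the coefficient of a is 9 (from the two edges through P_3).
So 9·a + 116 = 2·103 = 206 ⇒ a = 10.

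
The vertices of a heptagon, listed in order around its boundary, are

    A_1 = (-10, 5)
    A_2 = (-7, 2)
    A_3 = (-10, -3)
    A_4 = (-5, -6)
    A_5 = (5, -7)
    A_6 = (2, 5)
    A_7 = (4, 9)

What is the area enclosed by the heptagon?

156.5

Apply the shoelace (surveyor's) formula: 2A = Σ (x_i·y_{i+1} − x_{i+1}·y_i), indices taken mod 7.
A_1→A_2: (-10)(2) − (-7)(5) = 15
A_2→A_3: (-7)(-3) − (-10)(2) = 41
A_3→A_4: (-10)(-6) − (-5)(-3) = 45
A_4→A_5: (-5)(-7) − (5)(-6) = 65
A_5→A_6: (5)(5) − (2)(-7) = 39
A_6→A_7: (2)(9) − (4)(5) = -2
A_7→A_1: (4)(5) − (-10)(9) = 110
Σ = 313
Area = |Σ|/2 = 156.5.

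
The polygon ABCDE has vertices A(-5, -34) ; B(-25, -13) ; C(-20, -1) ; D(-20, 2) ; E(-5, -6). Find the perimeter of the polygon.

|AB| = √((-20)² + (21)²) = √841 = 29
|BC| = √((5)² + (12)²) = √169 = 13
|CD| = √((0)² + (3)²) = √9 = 3
|DE| = √((15)² + (-8)²) = √289 = 17
|EA| = √((0)² + (-28)²) = √784 = 28
Perimeter = 29 + 13 + 3 + 17 + 28 = 90.

90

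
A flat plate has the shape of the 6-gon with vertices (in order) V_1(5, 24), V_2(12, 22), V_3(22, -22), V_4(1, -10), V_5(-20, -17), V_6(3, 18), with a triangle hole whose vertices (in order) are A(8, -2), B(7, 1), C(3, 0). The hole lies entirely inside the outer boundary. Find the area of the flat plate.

827.5

Outer boundary:
Σ = (-178) + (-748) + (-198) + (-217) + (-309) + (-18) = -1668
Area = |Σ|/2 = 834.
Hole:
Σ = (22) + (-3) + (-6) = 13
Area = |Σ|/2 = 6.5.
Net area = 834 − 6.5 = 827.5.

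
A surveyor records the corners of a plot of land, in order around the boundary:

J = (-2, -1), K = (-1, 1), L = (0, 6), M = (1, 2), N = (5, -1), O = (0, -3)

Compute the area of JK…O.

Apply the surveyor's formula: 2A = Σ (x_i·y_{i+1} − x_{i+1}·y_i), indices taken mod 6.
Σ = (-3) + (-6) + (-6) + (-11) + (-15) + (-6) = -47
Area = |Σ|/2 = 23.5.

23.5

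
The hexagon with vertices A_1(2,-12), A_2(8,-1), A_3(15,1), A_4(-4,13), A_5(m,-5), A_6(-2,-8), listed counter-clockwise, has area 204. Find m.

-2

Write out the shoelace sum; only the two edges meeting at A_5 involve m:
2·Area = [((-4)·(-5) − m·13) + (m·(-8) − (-2)·(-5))] + 356
       = -21·m + 366 = 408
⇒ m = -2.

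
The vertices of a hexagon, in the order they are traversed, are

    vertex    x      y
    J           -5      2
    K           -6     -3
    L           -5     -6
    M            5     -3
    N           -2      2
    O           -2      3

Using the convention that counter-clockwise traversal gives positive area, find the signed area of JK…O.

Apply the shoelace (surveyor's) formula: 2A = Σ (x_i·y_{i+1} − x_{i+1}·y_i), indices taken mod 6.
J→K: (-5)(-3) − (-6)(2) = 27
K→L: (-6)(-6) − (-5)(-3) = 21
L→M: (-5)(-3) − (5)(-6) = 45
M→N: (5)(2) − (-2)(-3) = 4
N→O: (-2)(3) − (-2)(2) = -2
O→J: (-2)(2) − (-5)(3) = 11
Σ = 106
Signed area = Σ/2 = 53 (positive ⇒ counter-clockwise traversal).

53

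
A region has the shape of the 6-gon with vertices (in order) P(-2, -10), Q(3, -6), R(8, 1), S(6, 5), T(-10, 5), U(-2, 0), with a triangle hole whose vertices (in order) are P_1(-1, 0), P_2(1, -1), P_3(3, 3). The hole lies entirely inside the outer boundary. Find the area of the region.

Outer boundary:
Σ = (42) + (51) + (34) + (80) + (10) + (20) = 237
Area = |Σ|/2 = 118.5.
Hole:
Apply the surveyor's formula: 2A = Σ (x_i·y_{i+1} − x_{i+1}·y_i), indices taken mod 3.
Cross-terms: 1, 6, 3  ⇒  Σ = 10
Area = |Σ|/2 = 5.
Net area = 118.5 − 5 = 113.5.

113.5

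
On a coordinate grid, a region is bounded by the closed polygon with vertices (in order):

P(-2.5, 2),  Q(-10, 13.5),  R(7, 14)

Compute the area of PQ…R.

99.625

Cross-terms: -13.75, -234.5, 49  ⇒  Σ = -199.25
Area = |Σ|/2 = 99.625.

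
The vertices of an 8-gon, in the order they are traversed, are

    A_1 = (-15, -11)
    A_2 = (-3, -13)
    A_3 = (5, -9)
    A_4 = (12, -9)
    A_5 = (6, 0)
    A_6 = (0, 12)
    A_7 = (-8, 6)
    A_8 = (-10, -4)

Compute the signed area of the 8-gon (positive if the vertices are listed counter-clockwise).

Σ = (162) + (92) + (63) + (54) + (72) + (96) + (92) + (50) = 681
Signed area = Σ/2 = 340.5 (positive ⇒ counter-clockwise traversal).

340.5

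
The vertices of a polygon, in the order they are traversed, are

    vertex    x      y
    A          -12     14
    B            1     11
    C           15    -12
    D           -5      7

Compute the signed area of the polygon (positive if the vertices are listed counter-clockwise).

Σ = (-146) + (-177) + (45) + (14) = -264
Signed area = Σ/2 = -132 (negative ⇒ clockwise traversal).

-132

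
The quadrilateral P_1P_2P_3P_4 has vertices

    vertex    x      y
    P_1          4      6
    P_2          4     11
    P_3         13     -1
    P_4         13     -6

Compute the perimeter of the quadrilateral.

40

|P_1P_2| = √((0)² + (5)²) = √25 = 5
|P_2P_3| = √((9)² + (-12)²) = √225 = 15
|P_3P_4| = √((0)² + (-5)²) = √25 = 5
|P_4P_1| = √((-9)² + (12)²) = √225 = 15
Perimeter = 5 + 15 + 5 + 15 = 40.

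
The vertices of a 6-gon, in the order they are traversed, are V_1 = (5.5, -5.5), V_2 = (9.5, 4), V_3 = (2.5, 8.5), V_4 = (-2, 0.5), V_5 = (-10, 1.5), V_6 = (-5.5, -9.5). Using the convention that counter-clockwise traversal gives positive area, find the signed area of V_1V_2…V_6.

175.5

Apply the shoelace formula: 2A = Σ (x_i·y_{i+1} − x_{i+1}·y_i), indices taken mod 6.
Σ = (74.25) + (70.75) + (18.25) + (2) + (103.25) + (82.5) = 351
Signed area = Σ/2 = 175.5 (positive ⇒ counter-clockwise traversal).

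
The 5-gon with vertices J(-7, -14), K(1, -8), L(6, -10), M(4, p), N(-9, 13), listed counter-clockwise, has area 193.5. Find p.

The doubled signed area Σ (x_i y_{i+1} − x_{i+1} y_i) is linear in p.
With p=0 it equals 417; the coefficient of p is 15 (from the two edges through M).
So 15·p + 417 = 2·193.5 = 387 ⇒ p = -2.

-2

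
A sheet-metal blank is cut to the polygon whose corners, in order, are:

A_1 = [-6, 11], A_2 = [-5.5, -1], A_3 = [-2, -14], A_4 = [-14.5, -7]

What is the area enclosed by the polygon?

Σ = (66.5) + (75) + (-189) + (-201.5) = -249
Area = |Σ|/2 = 124.5.

124.5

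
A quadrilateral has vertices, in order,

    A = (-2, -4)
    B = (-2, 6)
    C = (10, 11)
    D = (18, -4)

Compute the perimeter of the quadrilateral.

|AB| = √((0)² + (10)²) = √100 = 10
|BC| = √((12)² + (5)²) = √169 = 13
|CD| = √((8)² + (-15)²) = √289 = 17
|DA| = √((-20)² + (0)²) = √400 = 20
Perimeter = 10 + 13 + 17 + 20 = 60.

60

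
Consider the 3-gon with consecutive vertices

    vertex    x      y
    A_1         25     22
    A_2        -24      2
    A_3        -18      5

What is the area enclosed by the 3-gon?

Apply the surveyor's formula: 2A = Σ (x_i·y_{i+1} − x_{i+1}·y_i), indices taken mod 3.
Σ = (578) + (-84) + (-521) = -27
Area = |Σ|/2 = 13.5.

13.5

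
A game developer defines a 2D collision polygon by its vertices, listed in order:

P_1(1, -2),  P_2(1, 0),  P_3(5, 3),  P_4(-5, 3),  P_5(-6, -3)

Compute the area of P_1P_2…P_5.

41.5

Apply Gauss's area formula: 2A = Σ (x_i·y_{i+1} − x_{i+1}·y_i), indices taken mod 5.
P_1→P_2: (1)(0) − (1)(-2) = 2
P_2→P_3: (1)(3) − (5)(0) = 3
P_3→P_4: (5)(3) − (-5)(3) = 30
P_4→P_5: (-5)(-3) − (-6)(3) = 33
P_5→P_1: (-6)(-2) − (1)(-3) = 15
Σ = 83
Area = |Σ|/2 = 41.5.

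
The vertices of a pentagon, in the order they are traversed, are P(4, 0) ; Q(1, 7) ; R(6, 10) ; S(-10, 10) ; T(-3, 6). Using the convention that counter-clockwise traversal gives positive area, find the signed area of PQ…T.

Cross-terms: 28, -32, 160, -30, -24  ⇒  Σ = 102
Signed area = Σ/2 = 51 (positive ⇒ counter-clockwise traversal).

51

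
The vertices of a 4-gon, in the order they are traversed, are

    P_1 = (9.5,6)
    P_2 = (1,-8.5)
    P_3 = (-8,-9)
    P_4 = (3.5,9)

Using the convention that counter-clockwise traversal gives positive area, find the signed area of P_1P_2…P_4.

Cross-terms: -86.75, -77, -40.5, -64.5  ⇒  Σ = -268.75
Signed area = Σ/2 = -134.375 (negative ⇒ clockwise traversal).

-134.375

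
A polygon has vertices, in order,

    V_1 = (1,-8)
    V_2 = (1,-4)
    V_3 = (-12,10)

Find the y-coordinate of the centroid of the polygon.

Apply the surveyor's formula. First the cross-terms c_i = x_i·y_{i+1} − x_{i+1}·y_i:
  4, -38, 86  ⇒  2A = 52, A = 26.
Then Σ (y_i + y_{i+1})·c_i = -104, so ȳ = -104 / (6·26) = -2/3.

-2/3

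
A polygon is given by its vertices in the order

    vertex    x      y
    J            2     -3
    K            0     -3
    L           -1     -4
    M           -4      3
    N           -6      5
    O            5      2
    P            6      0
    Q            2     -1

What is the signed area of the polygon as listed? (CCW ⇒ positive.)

-44.5

Apply the shoelace (surveyor's) formula: 2A = Σ (x_i·y_{i+1} − x_{i+1}·y_i), indices taken mod 8.
J→K: (2)(-3) − (0)(-3) = -6
K→L: (0)(-4) − (-1)(-3) = -3
L→M: (-1)(3) − (-4)(-4) = -19
M→N: (-4)(5) − (-6)(3) = -2
N→O: (-6)(2) − (5)(5) = -37
O→P: (5)(0) − (6)(2) = -12
P→Q: (6)(-1) − (2)(0) = -6
Q→J: (2)(-3) − (2)(-1) = -4
Σ = -89
Signed area = Σ/2 = -44.5 (negative ⇒ clockwise traversal).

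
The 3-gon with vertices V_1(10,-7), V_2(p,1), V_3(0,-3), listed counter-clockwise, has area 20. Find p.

0

The doubled signed area Σ (x_i y_{i+1} − x_{i+1} y_i) is linear in p.
With p=0 it equals 40; the coefficient of p is 4 (from the two edges through V_2).
So 4·p + 40 = 2·20 = 40 ⇒ p = 0.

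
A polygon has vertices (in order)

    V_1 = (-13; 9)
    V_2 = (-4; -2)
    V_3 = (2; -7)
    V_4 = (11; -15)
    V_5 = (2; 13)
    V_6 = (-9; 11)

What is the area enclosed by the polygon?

Σ = (62) + (32) + (47) + (173) + (139) + (62) = 515
Area = |Σ|/2 = 257.5.

257.5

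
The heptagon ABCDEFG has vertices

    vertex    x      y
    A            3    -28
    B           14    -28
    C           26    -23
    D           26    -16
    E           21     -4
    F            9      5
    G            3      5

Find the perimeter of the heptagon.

|AB| = √((11)² + (0)²) = √121 = 11
|BC| = √((12)² + (5)²) = √169 = 13
|CD| = √((0)² + (7)²) = √49 = 7
|DE| = √((-5)² + (12)²) = √169 = 13
|EF| = √((-12)² + (9)²) = √225 = 15
|FG| = √((-6)² + (0)²) = √36 = 6
|GA| = √((0)² + (-33)²) = √1089 = 33
Perimeter = 11 + 13 + 7 + 13 + 15 + 6 + 33 = 98.

98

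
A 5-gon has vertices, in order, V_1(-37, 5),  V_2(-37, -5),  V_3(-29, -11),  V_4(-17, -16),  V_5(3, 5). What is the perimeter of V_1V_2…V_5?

|V_1V_2| = √((0)² + (-10)²) = √100 = 10
|V_2V_3| = √((8)² + (-6)²) = √100 = 10
|V_3V_4| = √((12)² + (-5)²) = √169 = 13
|V_4V_5| = √((20)² + (21)²) = √841 = 29
|V_5V_1| = √((-40)² + (0)²) = √1600 = 40
Perimeter = 10 + 10 + 13 + 29 + 40 = 102.

102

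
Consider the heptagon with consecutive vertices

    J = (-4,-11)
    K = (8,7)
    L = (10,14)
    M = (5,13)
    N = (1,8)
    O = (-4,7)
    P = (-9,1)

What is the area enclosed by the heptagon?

195

Apply Gauss's area formula: 2A = Σ (x_i·y_{i+1} − x_{i+1}·y_i), indices taken mod 7.
Cross-terms: 60, 42, 60, 27, 39, 59, 103  ⇒  Σ = 390
Area = |Σ|/2 = 195.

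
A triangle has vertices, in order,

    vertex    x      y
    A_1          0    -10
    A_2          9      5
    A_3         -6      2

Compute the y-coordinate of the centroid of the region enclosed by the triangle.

-1

Apply Gauss's area formula. First the cross-terms c_i = x_i·y_{i+1} − x_{i+1}·y_i:
  90, 48, 60  ⇒  2A = 198, A = 99.
Then Σ (y_i + y_{i+1})·c_i = -594, so ȳ = -594 / (6·99) = -1.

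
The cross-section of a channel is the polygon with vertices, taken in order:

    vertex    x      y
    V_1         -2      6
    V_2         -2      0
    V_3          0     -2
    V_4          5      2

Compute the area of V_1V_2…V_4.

Apply the surveyor's formula: 2A = Σ (x_i·y_{i+1} − x_{i+1}·y_i), indices taken mod 4.
Σ = (12) + (4) + (10) + (34) = 60
Area = |Σ|/2 = 30.

30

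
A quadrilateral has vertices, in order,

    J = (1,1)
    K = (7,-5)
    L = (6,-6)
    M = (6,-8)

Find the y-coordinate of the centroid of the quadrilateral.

-125/33

Apply the shoelace formula. First the cross-terms c_i = x_i·y_{i+1} − x_{i+1}·y_i:
  -12, -12, -12, 14  ⇒  2A = -22, A = -11.
Then Σ (y_i + y_{i+1})·c_i = 250, so ȳ = 250 / (6·(-11)) = -125/33.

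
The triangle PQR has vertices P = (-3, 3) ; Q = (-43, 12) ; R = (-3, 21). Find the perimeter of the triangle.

100

|PQ| = √((-40)² + (9)²) = √1681 = 41
|QR| = √((40)² + (9)²) = √1681 = 41
|RP| = √((0)² + (-18)²) = √324 = 18
Perimeter = 41 + 41 + 18 = 100.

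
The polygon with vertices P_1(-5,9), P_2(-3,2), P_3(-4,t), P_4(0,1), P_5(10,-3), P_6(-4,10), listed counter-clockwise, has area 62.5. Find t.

Write out the shoelace sum; only the two edges meeting at P_3 involve t:
2·Area = [((-3)·t − (-4)·2) + ((-4)·1 − 0·t)] + 109
       = -3·t + 113 = 125
⇒ t = -4.

-4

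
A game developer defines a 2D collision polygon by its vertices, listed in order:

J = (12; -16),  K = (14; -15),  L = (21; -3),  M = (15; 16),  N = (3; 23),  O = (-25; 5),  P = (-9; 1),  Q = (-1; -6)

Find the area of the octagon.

Σ = (44) + (273) + (381) + (297) + (590) + (20) + (55) + (88) = 1748
Area = |Σ|/2 = 874.

874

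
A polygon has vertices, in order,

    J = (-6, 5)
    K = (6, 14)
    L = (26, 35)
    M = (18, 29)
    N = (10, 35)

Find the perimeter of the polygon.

|JK| = √((12)² + (9)²) = √225 = 15
|KL| = √((20)² + (21)²) = √841 = 29
|LM| = √((-8)² + (-6)²) = √100 = 10
|MN| = √((-8)² + (6)²) = √100 = 10
|NJ| = √((-16)² + (-30)²) = √1156 = 34
Perimeter = 15 + 29 + 10 + 10 + 34 = 98.

98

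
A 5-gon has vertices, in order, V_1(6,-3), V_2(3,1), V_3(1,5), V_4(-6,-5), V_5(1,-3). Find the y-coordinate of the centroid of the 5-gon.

-55/69

Apply the shoelace (surveyor's) formula. First the cross-terms c_i = x_i·y_{i+1} − x_{i+1}·y_i:
  15, 14, 25, 23, 15  ⇒  2A = 92, A = 46.
Then Σ (y_i + y_{i+1})·c_i = -220, so ȳ = -220 / (6·46) = -55/69.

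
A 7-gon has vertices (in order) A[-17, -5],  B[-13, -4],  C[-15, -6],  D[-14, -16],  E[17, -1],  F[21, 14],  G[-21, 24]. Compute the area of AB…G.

A→B: (-17)(-4) − (-13)(-5) = 3
B→C: (-13)(-6) − (-15)(-4) = 18
C→D: (-15)(-16) − (-14)(-6) = 156
D→E: (-14)(-1) − (17)(-16) = 286
E→F: (17)(14) − (21)(-1) = 259
F→G: (21)(24) − (-21)(14) = 798
G→A: (-21)(-5) − (-17)(24) = 513
Σ = 2033
Area = |Σ|/2 = 1016.5.

1016.5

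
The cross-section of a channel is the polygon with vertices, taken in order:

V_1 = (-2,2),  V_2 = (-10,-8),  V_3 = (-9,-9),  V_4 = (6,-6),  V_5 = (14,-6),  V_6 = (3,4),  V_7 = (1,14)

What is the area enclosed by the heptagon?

Cross-terms: 36, 18, 108, 48, 74, 38, 30  ⇒  Σ = 352
Area = |Σ|/2 = 176.

176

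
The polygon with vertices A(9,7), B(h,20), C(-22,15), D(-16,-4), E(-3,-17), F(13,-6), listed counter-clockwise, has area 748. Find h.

-12

The doubled signed area Σ (x_i y_{i+1} − x_{i+1} y_i) is linear in h.
With h=0 it equals 1592; the coefficient of h is 8 (from the two edges through B).
So 8·h + 1592 = 2·748 = 1496 ⇒ h = -12.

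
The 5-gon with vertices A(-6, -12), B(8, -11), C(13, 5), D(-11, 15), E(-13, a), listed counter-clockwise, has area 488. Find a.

Write out the shoelace sum; only the two edges meeting at E involve a:
2·Area = [((-11)·a − (-13)·15) + ((-13)·(-12) − (-6)·a)] + 595
       = -5·a + 946 = 976
⇒ a = -6.

-6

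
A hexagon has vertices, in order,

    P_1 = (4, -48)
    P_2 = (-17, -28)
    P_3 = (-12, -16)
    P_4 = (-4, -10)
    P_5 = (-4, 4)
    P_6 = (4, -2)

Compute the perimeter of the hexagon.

122

|P_1P_2| = √((-21)² + (20)²) = √841 = 29
|P_2P_3| = √((5)² + (12)²) = √169 = 13
|P_3P_4| = √((8)² + (6)²) = √100 = 10
|P_4P_5| = √((0)² + (14)²) = √196 = 14
|P_5P_6| = √((8)² + (-6)²) = √100 = 10
|P_6P_1| = √((0)² + (-46)²) = √2116 = 46
Perimeter = 29 + 13 + 10 + 14 + 10 + 46 = 122.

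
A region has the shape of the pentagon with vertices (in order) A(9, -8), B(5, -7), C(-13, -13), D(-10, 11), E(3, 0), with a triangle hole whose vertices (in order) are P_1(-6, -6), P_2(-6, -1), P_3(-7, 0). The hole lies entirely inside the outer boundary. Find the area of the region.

252

Outer boundary:
Apply the shoelace formula: 2A = Σ (x_i·y_{i+1} − x_{i+1}·y_i), indices taken mod 5.
Σ = (-23) + (-156) + (-273) + (-33) + (-24) = -509
Area = |Σ|/2 = 254.5.
Hole:
Apply the surveyor's formula: 2A = Σ (x_i·y_{i+1} − x_{i+1}·y_i), indices taken mod 3.
P_1→P_2: (-6)(-1) − (-6)(-6) = -30
P_2→P_3: (-6)(0) − (-7)(-1) = -7
P_3→P_1: (-7)(-6) − (-6)(0) = 42
Σ = 5
Area = |Σ|/2 = 2.5.
Net area = 254.5 − 2.5 = 252.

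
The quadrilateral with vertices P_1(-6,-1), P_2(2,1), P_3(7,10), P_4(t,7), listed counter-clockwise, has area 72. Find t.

Write out the shoelace sum; only the two edges meeting at P_4 involve t:
2·Area = [(7·7 − t·10) + (t·(-1) − (-6)·7)] + 9
       = -11·t + 100 = 144
⇒ t = -4.

-4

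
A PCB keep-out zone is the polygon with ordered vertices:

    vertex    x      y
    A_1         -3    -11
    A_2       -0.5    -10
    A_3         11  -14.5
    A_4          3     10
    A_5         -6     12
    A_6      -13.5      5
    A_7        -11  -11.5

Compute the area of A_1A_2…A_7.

A_1→A_2: (-3)(-10) − (-0.5)(-11) = 24.5
A_2→A_3: (-0.5)(-14.5) − (11)(-10) = 117.25
A_3→A_4: (11)(10) − (3)(-14.5) = 153.5
A_4→A_5: (3)(12) − (-6)(10) = 96
A_5→A_6: (-6)(5) − (-13.5)(12) = 132
A_6→A_7: (-13.5)(-11.5) − (-11)(5) = 210.25
A_7→A_1: (-11)(-11) − (-3)(-11.5) = 86.5
Σ = 820
Area = |Σ|/2 = 410.

410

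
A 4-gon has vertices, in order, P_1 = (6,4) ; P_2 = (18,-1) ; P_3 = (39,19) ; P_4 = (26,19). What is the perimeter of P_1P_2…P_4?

80

|P_1P_2| = √((12)² + (-5)²) = √169 = 13
|P_2P_3| = √((21)² + (20)²) = √841 = 29
|P_3P_4| = √((-13)² + (0)²) = √169 = 13
|P_4P_1| = √((-20)² + (-15)²) = √625 = 25
Perimeter = 13 + 29 + 13 + 25 = 80.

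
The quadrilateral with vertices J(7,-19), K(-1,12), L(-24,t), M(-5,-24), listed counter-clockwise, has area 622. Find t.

Write out the shoelace sum; only the two edges meeting at L involve t:
2·Area = [((-1)·t − (-24)·12) + ((-24)·(-24) − (-5)·t)] + 328
       = 4·t + 1192 = 1244
⇒ t = 13.

13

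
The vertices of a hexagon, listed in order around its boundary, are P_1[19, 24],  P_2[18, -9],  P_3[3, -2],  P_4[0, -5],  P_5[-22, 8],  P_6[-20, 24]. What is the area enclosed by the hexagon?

Apply the surveyor's formula: 2A = Σ (x_i·y_{i+1} − x_{i+1}·y_i), indices taken mod 6.
Σ = (-603) + (-9) + (-15) + (-110) + (-368) + (-936) = -2041
Area = |Σ|/2 = 1020.5.

1020.5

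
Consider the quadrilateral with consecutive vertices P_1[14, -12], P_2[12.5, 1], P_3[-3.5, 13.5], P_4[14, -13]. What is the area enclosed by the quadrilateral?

Apply the shoelace formula: 2A = Σ (x_i·y_{i+1} − x_{i+1}·y_i), indices taken mod 4.
Σ = (164) + (172.25) + (-143.5) + (14) = 206.75
Area = |Σ|/2 = 103.375.

103.375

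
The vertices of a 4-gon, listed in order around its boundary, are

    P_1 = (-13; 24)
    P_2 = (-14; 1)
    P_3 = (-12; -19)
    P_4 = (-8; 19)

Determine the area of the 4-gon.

Apply the shoelace (surveyor's) formula: 2A = Σ (x_i·y_{i+1} − x_{i+1}·y_i), indices taken mod 4.
Σ = (323) + (278) + (-380) + (55) = 276
Area = |Σ|/2 = 138.

138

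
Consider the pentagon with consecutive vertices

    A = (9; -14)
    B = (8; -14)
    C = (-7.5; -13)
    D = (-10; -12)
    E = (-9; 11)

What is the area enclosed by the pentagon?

Apply the shoelace formula: 2A = Σ (x_i·y_{i+1} − x_{i+1}·y_i), indices taken mod 5.
Σ = (-14) + (-209) + (-40) + (-218) + (27) = -454
Area = |Σ|/2 = 227.

227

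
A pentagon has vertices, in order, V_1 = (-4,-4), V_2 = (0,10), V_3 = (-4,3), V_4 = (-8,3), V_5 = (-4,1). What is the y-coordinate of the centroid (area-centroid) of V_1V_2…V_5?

77/27

Apply Gauss's area formula. First the cross-terms c_i = x_i·y_{i+1} − x_{i+1}·y_i:
  -40, 40, 12, 4, 20  ⇒  2A = 36, A = 18.
Then Σ (y_i + y_{i+1})·c_i = 308, so ȳ = 308 / (6·18) = 77/27.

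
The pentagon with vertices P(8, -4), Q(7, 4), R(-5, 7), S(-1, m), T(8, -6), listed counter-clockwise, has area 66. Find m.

2

The doubled signed area Σ (x_i y_{i+1} − x_{i+1} y_i) is linear in m.
With m=0 it equals 158; the coefficient of m is -13 (from the two edges through S).
So -13·m + 158 = 2·66 = 132 ⇒ m = 2.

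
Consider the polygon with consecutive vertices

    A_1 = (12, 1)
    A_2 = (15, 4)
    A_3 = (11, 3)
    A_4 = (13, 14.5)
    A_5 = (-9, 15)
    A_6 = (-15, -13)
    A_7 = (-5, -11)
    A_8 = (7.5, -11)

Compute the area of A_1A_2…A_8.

599.5

Apply the shoelace (surveyor's) formula: 2A = Σ (x_i·y_{i+1} − x_{i+1}·y_i), indices taken mod 8.
Cross-terms: 33, 1, 120.5, 325.5, 342, 100, 137.5, 139.5  ⇒  Σ = 1199
Area = |Σ|/2 = 599.5.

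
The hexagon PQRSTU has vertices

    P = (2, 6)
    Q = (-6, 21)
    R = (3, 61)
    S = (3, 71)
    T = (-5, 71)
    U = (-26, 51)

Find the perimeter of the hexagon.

158

|PQ| = √((-8)² + (15)²) = √289 = 17
|QR| = √((9)² + (40)²) = √1681 = 41
|RS| = √((0)² + (10)²) = √100 = 10
|ST| = √((-8)² + (0)²) = √64 = 8
|TU| = √((-21)² + (-20)²) = √841 = 29
|UP| = √((28)² + (-45)²) = √2809 = 53
Perimeter = 17 + 41 + 10 + 8 + 29 + 53 = 158.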